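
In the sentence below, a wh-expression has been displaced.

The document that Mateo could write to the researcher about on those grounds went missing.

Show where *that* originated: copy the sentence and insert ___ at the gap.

The document that Mateo could write to the researcher about ___ on those grounds went missing.

The filler 'that' is interpreted as the object of the preposition 'about'. The gap is right after 'about'.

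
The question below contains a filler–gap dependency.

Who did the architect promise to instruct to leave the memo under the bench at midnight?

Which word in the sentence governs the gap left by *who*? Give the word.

Pre-movement form: The architect did promise to instruct who to leave the memo under the bench at midnight.
The filler 'who' is interpreted as the direct object of 'instruct'. Wh-movement fronts it, leaving a gap right after 'instruct':
Who did the architect promise to instruct ___ to leave the memo under the bench at midnight?

instruct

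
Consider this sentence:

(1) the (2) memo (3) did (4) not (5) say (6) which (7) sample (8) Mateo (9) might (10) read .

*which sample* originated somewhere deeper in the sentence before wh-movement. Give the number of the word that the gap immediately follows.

Pre-movement form: Mateo might read which sample.
The filler 'which sample' is interpreted as the direct object of 'read'. Wh-movement fronts it, leaving a gap right after 'read':
The memo did not say which sample Mateo might read ___.
'read' is word 10.

10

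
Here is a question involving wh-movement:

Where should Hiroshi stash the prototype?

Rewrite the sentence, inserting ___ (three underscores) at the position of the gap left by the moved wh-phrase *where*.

Where should Hiroshi stash the prototype ___?

Underlying clause: Hiroshi should stash the prototype where.
'where' is the locative complement of 'stash'. The gap is right after 'prototype'.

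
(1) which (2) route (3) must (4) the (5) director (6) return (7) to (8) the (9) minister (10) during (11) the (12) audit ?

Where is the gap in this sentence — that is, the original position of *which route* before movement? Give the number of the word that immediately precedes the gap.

6

Underlying clause: The director must return which route to the minister during the audit.
'which route' is the direct object of 'return'. Fronting leaves a gap immediately after 'return':
Which route must the director return ___ to the minister during the audit?
'return' is word 6.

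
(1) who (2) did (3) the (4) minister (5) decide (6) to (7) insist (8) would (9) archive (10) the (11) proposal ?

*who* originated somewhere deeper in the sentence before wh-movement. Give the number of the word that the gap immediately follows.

Before movement: The minister did decide to insist who would archive the proposal.
'who' functions as the subject of the clause embedded under 'insist'. Wh-movement fronts it, leaving a gap right after 'insist':
Who did the minister decide to insist ___ would archive the proposal?
'insist' is word 7.

7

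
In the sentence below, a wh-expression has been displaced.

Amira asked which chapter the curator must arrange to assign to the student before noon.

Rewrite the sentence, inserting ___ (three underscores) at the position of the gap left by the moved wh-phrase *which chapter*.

Pre-movement form: The curator must arrange to assign which chapter to the student before noon.
'which chapter' functions as the direct object of 'assign'. The gap is right after 'assign'.

Amira asked which chapter the curator must arrange to assign ___ to the student before noon.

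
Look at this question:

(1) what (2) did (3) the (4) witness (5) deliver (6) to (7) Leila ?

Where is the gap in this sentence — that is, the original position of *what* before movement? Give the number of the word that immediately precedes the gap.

5

In situ: The witness did deliver what to Leila.
'what' functions as the direct object of 'deliver'. Wh-movement fronts it, leaving a gap right after 'deliver':
What did the witness deliver ___ to Leila?
'deliver' is word 5.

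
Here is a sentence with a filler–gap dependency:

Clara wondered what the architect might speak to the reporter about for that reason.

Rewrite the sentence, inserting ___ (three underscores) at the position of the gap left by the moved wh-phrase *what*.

Clara wondered what the architect might speak to the reporter about ___ for that reason.

Pre-movement form: The architect might speak to the reporter about what for that reason.
The filler 'what' is interpreted as the object of the preposition 'about'. The gap is right after 'about'.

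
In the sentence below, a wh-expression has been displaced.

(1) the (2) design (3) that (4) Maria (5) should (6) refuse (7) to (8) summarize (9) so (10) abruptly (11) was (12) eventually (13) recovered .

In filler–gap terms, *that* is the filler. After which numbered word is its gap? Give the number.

8

'that' functions as the direct object of 'summarize'. Wh-movement fronts it, leaving a gap right after 'summarize':
The design that Maria should refuse to summarize ___ so abruptly was eventually recovered.
'summarize' is word 8.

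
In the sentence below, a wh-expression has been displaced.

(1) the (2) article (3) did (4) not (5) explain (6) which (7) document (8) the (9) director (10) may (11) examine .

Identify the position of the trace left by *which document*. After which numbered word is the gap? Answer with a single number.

Underlying clause: The director may examine which document.
'which document' functions as the direct object of 'examine'. It moves to the left edge, and the trace sits right after 'examine':
The article did not explain which document the director may examine ___.
'examine' is word 11.

11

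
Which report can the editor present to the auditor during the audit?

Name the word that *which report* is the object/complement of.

present

Pre-movement form: The editor can present which report to the auditor during the audit.
'which report' functions as the direct object of 'present'. It moves to the left edge, and the trace sits right after 'present':
Which report can the editor present ___ to the auditor during the audit?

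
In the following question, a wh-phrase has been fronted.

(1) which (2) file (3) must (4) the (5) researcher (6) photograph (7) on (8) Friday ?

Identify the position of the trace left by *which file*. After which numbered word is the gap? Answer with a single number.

6

Pre-movement form: The researcher must photograph which file on Friday.
'which file' is the direct object of 'photograph'. Wh-movement fronts it, leaving a gap right after 'photograph':
Which file must the researcher photograph ___ on Friday?
'photograph' is word 6.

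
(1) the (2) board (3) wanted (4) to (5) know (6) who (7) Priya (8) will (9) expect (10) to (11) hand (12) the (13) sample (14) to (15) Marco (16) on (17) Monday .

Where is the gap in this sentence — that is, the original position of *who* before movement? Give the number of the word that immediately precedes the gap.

In situ: Priya will expect who to hand the sample to Marco on Monday.
'who' functions as the direct object of 'expect'. It moves to the left edge, and the trace sits right after 'expect':
The board wanted to know who Priya will expect ___ to hand the sample to Marco on Monday.
'expect' is word 9.

9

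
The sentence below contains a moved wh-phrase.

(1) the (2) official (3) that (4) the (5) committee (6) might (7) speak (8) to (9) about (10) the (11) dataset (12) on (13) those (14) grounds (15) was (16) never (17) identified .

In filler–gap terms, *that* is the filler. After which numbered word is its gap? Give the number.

'that' is the object of the preposition 'to'. Fronting leaves a gap immediately after 'to':
The official that the committee might speak to ___ about the dataset on those grounds was never identified.
'to' is word 8.

8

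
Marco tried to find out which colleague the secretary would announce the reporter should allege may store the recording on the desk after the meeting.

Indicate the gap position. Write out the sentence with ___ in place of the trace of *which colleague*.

Marco tried to find out which colleague the secretary would announce the reporter should allege ___ may store the recording on the desk after the meeting.

Before movement: The secretary would announce the reporter should allege which colleague may store the recording on the desk after the meeting.
'which colleague' functions as the subject of the clause embedded under 'allege'. The gap is right after 'allege'.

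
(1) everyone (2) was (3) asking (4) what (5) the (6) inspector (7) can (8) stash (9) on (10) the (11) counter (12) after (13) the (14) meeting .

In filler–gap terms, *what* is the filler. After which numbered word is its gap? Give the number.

8

Before movement: The inspector can stash what on the counter after the meeting.
'what' functions as the direct object of 'stash'. It moves to the left edge, and the trace sits right after 'stash':
Everyone was asking what the inspector can stash ___ on the counter after the meeting.
'stash' is word 8.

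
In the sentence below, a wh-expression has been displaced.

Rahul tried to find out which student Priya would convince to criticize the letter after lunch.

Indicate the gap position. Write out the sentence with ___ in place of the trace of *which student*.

Pre-movement form: Priya would convince which student to criticize the letter after lunch.
The filler 'which student' is interpreted as the direct object of 'convince'. The gap is right after 'convince'.

Rahul tried to find out which student Priya would convince ___ to criticize the letter after lunch.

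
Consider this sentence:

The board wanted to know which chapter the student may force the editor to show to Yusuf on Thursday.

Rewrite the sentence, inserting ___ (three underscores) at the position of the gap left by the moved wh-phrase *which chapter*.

The board wanted to know which chapter the student may force the editor to show ___ to Yusuf on Thursday.

Pre-movement form: The student may force the editor to show which chapter to Yusuf on Thursday.
The filler 'which chapter' is interpreted as the direct object of 'show'. The gap is right after 'show'.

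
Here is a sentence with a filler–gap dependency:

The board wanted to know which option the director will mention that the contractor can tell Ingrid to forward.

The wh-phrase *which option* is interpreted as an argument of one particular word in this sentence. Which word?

forward

Pre-movement form: The director will mention that the contractor can tell Ingrid to forward which option.
'which option' functions as the direct object of 'forward'. Fronting leaves a gap immediately after 'forward':
The board wanted to know which option the director will mention that the contractor can tell Ingrid to forward ___.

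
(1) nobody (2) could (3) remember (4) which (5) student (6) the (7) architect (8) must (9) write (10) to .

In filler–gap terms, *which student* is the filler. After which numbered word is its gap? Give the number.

10

Underlying clause: The architect must write to which student.
'which student' is the object of the preposition 'to'. Wh-movement fronts it, leaving a gap right after 'to':
Nobody could remember which student the architect must write to ___.
'to' is word 10.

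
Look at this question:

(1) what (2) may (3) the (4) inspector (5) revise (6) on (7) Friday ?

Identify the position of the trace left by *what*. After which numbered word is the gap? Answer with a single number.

Underlying clause: The inspector may revise what on Friday.
The filler 'what' is interpreted as the direct object of 'revise'. Wh-movement fronts it, leaving a gap right after 'revise':
What may the inspector revise ___ on Friday?
'revise' is word 5.

5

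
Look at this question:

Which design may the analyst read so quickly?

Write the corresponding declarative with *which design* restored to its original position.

The analyst may read which design so quickly.

The filler 'which design' is interpreted as the direct object of 'read'. Fronting leaves a gap immediately after 'read':
Which design may the analyst read ___ so quickly?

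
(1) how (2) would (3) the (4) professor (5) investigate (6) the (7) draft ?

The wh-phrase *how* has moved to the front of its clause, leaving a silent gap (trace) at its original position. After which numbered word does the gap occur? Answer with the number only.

Pre-movement form: The professor would investigate the draft how.
'how' is the manner adjunct. It moves to the left edge, and the trace sits right after 'draft':
How would the professor investigate the draft ___?
'draft' is word 7.

7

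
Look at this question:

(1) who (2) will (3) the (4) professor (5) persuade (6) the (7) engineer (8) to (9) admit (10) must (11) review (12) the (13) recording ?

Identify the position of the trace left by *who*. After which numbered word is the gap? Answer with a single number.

9

Before movement: The professor will persuade the engineer to admit who must review the recording.
The filler 'who' is interpreted as the subject of the clause embedded under 'admit'. It moves to the left edge, and the trace sits right after 'admit':
Who will the professor persuade the engineer to admit ___ must review the recording?
'admit' is word 9.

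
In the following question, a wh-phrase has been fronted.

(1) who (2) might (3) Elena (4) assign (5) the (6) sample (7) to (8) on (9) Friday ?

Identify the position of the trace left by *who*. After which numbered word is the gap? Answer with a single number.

Underlying clause: Elena might assign the sample to who on Friday.
The filler 'who' is interpreted as the object of the preposition 'to' (recipient of 'assign'). Fronting leaves a gap immediately after 'to':
Who might Elena assign the sample to ___ on Friday?
'to' is word 7.

7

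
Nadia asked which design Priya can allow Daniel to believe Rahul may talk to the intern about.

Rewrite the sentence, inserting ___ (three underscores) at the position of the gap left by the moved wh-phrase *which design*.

Nadia asked which design Priya can allow Daniel to believe Rahul may talk to the intern about ___.

Underlying clause: Priya can allow Daniel to believe Rahul may talk to the intern about which design.
The filler 'which design' is interpreted as the object of the preposition 'about'. The gap is right after 'about'.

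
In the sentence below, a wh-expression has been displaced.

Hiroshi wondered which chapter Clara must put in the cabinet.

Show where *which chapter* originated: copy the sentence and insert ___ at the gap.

Pre-movement form: Clara must put which chapter in the cabinet.
The filler 'which chapter' is interpreted as the direct object of 'put'. The gap is right after 'put'.

Hiroshi wondered which chapter Clara must put ___ in the cabinet.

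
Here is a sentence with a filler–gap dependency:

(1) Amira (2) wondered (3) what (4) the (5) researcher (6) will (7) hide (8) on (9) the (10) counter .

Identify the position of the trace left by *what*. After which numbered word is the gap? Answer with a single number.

Underlying clause: The researcher will hide what on the counter.
'what' is the direct object of 'hide'. It moves to the left edge, and the trace sits right after 'hide':
Amira wondered what the researcher will hide ___ on the counter.
'hide' is word 7.

7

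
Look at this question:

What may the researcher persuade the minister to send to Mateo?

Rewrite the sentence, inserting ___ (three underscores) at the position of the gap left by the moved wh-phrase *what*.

What may the researcher persuade the minister to send ___ to Mateo?

Before movement: The researcher may persuade the minister to send what to Mateo.
'what' functions as the direct object of 'send'. The gap is right after 'send'.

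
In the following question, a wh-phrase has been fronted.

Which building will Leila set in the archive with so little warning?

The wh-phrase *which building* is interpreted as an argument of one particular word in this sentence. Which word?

set

Pre-movement form: Leila will set which building in the archive with so little warning.
'which building' functions as the direct object of 'set'. Fronting leaves a gap immediately after 'set':
Which building will Leila set ___ in the archive with so little warning?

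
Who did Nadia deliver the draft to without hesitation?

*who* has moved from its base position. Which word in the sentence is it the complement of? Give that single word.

to

Before movement: Nadia did deliver the draft to who without hesitation.
The filler 'who' is interpreted as the object of the preposition 'to' (recipient of 'deliver'). Fronting leaves a gap immediately after 'to':
Who did Nadia deliver the draft to ___ without hesitation?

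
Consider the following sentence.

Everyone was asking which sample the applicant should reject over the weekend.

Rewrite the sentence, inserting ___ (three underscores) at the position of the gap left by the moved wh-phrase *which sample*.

Underlying clause: The applicant should reject which sample over the weekend.
'which sample' is the direct object of 'reject'. The gap is right after 'reject'.

Everyone was asking which sample the applicant should reject ___ over the weekend.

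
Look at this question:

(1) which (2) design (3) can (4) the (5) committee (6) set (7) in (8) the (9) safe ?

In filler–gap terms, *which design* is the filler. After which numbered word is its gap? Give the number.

Pre-movement form: The committee can set which design in the safe.
'which design' is the direct object of 'set'. It moves to the left edge, and the trace sits right after 'set':
Which design can the committee set ___ in the safe?
'set' is word 6.

6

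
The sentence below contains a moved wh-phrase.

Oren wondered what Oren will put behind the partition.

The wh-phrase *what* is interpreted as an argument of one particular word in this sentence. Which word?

In situ: Oren will put what behind the partition.
The filler 'what' is interpreted as the direct object of 'put'. Wh-movement fronts it, leaving a gap right after 'put':
Oren wondered what Oren will put ___ behind the partition.

put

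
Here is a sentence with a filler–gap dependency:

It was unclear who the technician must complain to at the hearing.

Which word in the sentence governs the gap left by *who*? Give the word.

Pre-movement form: The technician must complain to who at the hearing.
'who' is the object of the preposition 'to'. It moves to the left edge, and the trace sits right after 'to':
It was unclear who the technician must complain to ___ at the hearing.

to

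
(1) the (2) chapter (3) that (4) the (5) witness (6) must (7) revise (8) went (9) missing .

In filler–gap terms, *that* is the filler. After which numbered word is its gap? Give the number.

'that' is the direct object of 'revise'. It moves to the left edge, and the trace sits right after 'revise':
The chapter that the witness must revise ___ went missing.
'revise' is word 7.

7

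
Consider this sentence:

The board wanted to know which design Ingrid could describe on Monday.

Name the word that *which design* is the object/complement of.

Underlying clause: Ingrid could describe which design on Monday.
The filler 'which design' is interpreted as the direct object of 'describe'. Wh-movement fronts it, leaving a gap right after 'describe':
The board wanted to know which design Ingrid could describe ___ on Monday.

describe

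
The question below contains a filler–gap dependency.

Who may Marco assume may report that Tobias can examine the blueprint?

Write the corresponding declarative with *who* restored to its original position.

The filler 'who' is interpreted as the subject of the clause embedded under 'assume'. Fronting leaves a gap immediately after 'assume':
Who may Marco assume ___ may report that Tobias can examine the blueprint?

Marco may assume who may report that Tobias can examine the blueprint.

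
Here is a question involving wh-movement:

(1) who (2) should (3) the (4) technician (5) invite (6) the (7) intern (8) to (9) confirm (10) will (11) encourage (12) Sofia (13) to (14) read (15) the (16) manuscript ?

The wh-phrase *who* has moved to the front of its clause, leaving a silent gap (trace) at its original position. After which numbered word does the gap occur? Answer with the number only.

Before movement: The technician should invite the intern to confirm who will encourage Sofia to read the manuscript.
'who' functions as the subject of the clause embedded under 'confirm'. It moves to the left edge, and the trace sits right after 'confirm':
Who should the technician invite the intern to confirm ___ will encourage Sofia to read the manuscript?
'confirm' is word 9.

9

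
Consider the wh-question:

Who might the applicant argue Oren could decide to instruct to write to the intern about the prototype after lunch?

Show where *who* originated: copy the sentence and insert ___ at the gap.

Underlying clause: The applicant might argue Oren could decide to instruct who to write to the intern about the prototype after lunch.
'who' is the direct object of 'instruct'. The gap is right after 'instruct'.

Who might the applicant argue Oren could decide to instruct ___ to write to the intern about the prototype after lunch?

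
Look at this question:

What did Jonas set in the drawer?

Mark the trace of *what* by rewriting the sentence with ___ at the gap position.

What did Jonas set ___ in the drawer?

In situ: Jonas did set what in the drawer.
'what' is the direct object of 'set'. The gap is right after 'set'.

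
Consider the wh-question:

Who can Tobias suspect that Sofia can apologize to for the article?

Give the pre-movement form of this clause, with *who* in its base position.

Tobias can suspect that Sofia can apologize to who for the article.

The filler 'who' is interpreted as the object of the preposition 'to'. It moves to the left edge, and the trace sits right after 'to':
Who can Tobias suspect that Sofia can apologize to ___ for the article?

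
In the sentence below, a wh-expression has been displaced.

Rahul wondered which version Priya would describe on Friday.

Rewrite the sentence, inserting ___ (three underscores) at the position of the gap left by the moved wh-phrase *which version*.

Pre-movement form: Priya would describe which version on Friday.
'which version' is the direct object of 'describe'. The gap is right after 'describe'.

Rahul wondered which version Priya would describe ___ on Friday.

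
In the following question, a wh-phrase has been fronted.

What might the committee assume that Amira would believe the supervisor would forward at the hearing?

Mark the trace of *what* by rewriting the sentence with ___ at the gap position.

What might the committee assume that Amira would believe the supervisor would forward ___ at the hearing?

Before movement: The committee might assume that Amira would believe the supervisor would forward what at the hearing.
'what' functions as the direct object of 'forward'. The gap is right after 'forward'.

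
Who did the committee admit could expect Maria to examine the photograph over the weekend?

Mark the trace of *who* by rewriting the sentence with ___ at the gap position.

In situ: The committee did admit who could expect Maria to examine the photograph over the weekend.
'who' is the subject of the clause embedded under 'admit'. The gap is right after 'admit'.

Who did the committee admit ___ could expect Maria to examine the photograph over the weekend?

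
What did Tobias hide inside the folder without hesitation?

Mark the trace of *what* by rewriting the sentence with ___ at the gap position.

What did Tobias hide ___ inside the folder without hesitation?

Pre-movement form: Tobias did hide what inside the folder without hesitation.
'what' is the direct object of 'hide'. The gap is right after 'hide'.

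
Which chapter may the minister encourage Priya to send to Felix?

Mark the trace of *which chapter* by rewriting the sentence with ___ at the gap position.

Which chapter may the minister encourage Priya to send ___ to Felix?

Before movement: The minister may encourage Priya to send which chapter to Felix.
'which chapter' is the direct object of 'send'. The gap is right after 'send'.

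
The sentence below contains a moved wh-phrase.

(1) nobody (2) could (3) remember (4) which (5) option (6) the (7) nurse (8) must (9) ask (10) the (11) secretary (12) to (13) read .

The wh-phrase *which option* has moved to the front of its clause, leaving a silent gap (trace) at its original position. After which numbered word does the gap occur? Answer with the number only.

In situ: The nurse must ask the secretary to read which option.
'which option' is the direct object of 'read'. Wh-movement fronts it, leaving a gap right after 'read':
Nobody could remember which option the nurse must ask the secretary to read ___.
'read' is word 13.

13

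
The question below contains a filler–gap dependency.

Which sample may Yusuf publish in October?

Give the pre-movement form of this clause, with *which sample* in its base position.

Yusuf may publish which sample in October.

'which sample' functions as the direct object of 'publish'. It moves to the left edge, and the trace sits right after 'publish':
Which sample may Yusuf publish ___ in October?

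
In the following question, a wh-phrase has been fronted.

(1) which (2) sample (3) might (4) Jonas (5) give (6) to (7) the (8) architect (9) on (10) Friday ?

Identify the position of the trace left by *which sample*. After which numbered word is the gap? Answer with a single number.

Underlying clause: Jonas might give which sample to the architect on Friday.
The filler 'which sample' is interpreted as the direct object of 'give'. Wh-movement fronts it, leaving a gap right after 'give':
Which sample might Jonas give ___ to the architect on Friday?
'give' is word 5.

5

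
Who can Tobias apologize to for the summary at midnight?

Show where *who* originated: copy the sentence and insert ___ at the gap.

Before movement: Tobias can apologize to who for the summary at midnight.
The filler 'who' is interpreted as the object of the preposition 'to'. The gap is right after 'to'.

Who can Tobias apologize to ___ for the summary at midnight?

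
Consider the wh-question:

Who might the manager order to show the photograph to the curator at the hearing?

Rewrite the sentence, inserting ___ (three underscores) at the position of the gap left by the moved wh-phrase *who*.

Who might the manager order ___ to show the photograph to the curator at the hearing?

Before movement: The manager might order who to show the photograph to the curator at the hearing.
'who' is the direct object of 'order'. The gap is right after 'order'.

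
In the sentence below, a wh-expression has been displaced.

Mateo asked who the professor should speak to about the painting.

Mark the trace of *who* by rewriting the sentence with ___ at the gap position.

Underlying clause: The professor should speak to who about the painting.
'who' functions as the object of the preposition 'to'. The gap is right after 'to'.

Mateo asked who the professor should speak to ___ about the painting.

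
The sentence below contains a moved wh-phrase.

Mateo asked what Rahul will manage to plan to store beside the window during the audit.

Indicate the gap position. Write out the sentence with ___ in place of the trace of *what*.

In situ: Rahul will manage to plan to store what beside the window during the audit.
'what' is the direct object of 'store'. The gap is right after 'store'.

Mateo asked what Rahul will manage to plan to store ___ beside the window during the audit.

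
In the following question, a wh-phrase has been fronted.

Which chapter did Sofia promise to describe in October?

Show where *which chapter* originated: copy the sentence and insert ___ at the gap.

Which chapter did Sofia promise to describe ___ in October?

Underlying clause: Sofia did promise to describe which chapter in October.
'which chapter' functions as the direct object of 'describe'. The gap is right after 'describe'.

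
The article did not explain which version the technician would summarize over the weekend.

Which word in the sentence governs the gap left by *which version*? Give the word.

Underlying clause: The technician would summarize which version over the weekend.
The filler 'which version' is interpreted as the direct object of 'summarize'. Wh-movement fronts it, leaving a gap right after 'summarize':
The article did not explain which version the technician would summarize ___ over the weekend.

summarize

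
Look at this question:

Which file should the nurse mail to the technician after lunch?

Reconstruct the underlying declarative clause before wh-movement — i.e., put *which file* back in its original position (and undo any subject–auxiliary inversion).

The nurse should mail which file to the technician after lunch.

The filler 'which file' is interpreted as the direct object of 'mail'. It moves to the left edge, and the trace sits right after 'mail':
Which file should the nurse mail ___ to the technician after lunch?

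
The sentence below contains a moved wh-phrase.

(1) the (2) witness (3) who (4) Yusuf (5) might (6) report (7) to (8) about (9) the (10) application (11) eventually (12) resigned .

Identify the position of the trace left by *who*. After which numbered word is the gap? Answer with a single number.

7

'who' functions as the object of the preposition 'to'. Fronting leaves a gap immediately after 'to':
The witness who Yusuf might report to ___ about the application eventually resigned.
'to' is word 7.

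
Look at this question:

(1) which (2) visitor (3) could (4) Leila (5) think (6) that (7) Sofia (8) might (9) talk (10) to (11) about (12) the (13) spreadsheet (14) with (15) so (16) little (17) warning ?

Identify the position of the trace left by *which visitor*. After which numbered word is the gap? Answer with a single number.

10

Pre-movement form: Leila could think that Sofia might talk to which visitor about the spreadsheet with so little warning.
'which visitor' functions as the object of the preposition 'to'. Wh-movement fronts it, leaving a gap right after 'to':
Which visitor could Leila think that Sofia might talk to ___ about the spreadsheet with so little warning?
'to' is word 10.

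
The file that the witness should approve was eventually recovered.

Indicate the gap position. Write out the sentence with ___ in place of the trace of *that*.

'that' functions as the direct object of 'approve'. The gap is right after 'approve'.

The file that the witness should approve ___ was eventually recovered.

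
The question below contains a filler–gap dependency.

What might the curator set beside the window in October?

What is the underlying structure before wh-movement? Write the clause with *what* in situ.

The filler 'what' is interpreted as the direct object of 'set'. It moves to the left edge, and the trace sits right after 'set':
What might the curator set ___ beside the window in October?

The curator might set what beside the window in October.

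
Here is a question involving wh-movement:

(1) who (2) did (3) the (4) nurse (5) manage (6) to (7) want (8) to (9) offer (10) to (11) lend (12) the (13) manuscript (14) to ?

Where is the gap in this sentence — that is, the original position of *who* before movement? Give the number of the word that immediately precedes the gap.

In situ: The nurse did manage to want to offer to lend the manuscript to who.
The filler 'who' is interpreted as the object of the preposition 'to' (recipient of 'lend'). Fronting leaves a gap immediately after 'to':
Who did the nurse manage to want to offer to lend the manuscript to ___?
'to' is word 14.

14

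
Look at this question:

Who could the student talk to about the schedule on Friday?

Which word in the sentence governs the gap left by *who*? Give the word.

to

Before movement: The student could talk to who about the schedule on Friday.
The filler 'who' is interpreted as the object of the preposition 'to'. It moves to the left edge, and the trace sits right after 'to':
Who could the student talk to ___ about the schedule on Friday?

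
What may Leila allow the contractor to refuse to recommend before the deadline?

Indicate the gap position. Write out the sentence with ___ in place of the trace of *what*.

What may Leila allow the contractor to refuse to recommend ___ before the deadline?

Before movement: Leila may allow the contractor to refuse to recommend what before the deadline.
'what' functions as the direct object of 'recommend'. The gap is right after 'recommend'.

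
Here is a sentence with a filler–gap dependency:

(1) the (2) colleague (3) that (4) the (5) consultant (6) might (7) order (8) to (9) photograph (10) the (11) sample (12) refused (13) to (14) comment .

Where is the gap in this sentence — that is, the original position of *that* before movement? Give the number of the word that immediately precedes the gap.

7

'that' functions as the direct object of 'order'. It moves to the left edge, and the trace sits right after 'order':
The colleague that the consultant might order ___ to photograph the sample refused to comment.
'order' is word 7.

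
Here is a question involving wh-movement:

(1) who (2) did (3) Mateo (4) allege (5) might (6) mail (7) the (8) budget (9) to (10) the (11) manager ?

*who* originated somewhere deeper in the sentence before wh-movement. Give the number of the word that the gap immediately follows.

Underlying clause: Mateo did allege who might mail the budget to the manager.
The filler 'who' is interpreted as the subject of the clause embedded under 'allege'. Fronting leaves a gap immediately after 'allege':
Who did Mateo allege ___ might mail the budget to the manager?
'allege' is word 4.

4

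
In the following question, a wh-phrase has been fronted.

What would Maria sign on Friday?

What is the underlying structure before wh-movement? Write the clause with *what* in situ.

'what' functions as the direct object of 'sign'. Wh-movement fronts it, leaving a gap right after 'sign':
What would Maria sign ___ on Friday?

Maria would sign what on Friday.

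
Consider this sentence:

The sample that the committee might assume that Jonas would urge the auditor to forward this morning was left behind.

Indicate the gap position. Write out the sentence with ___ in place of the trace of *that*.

The sample that the committee might assume that Jonas would urge the auditor to forward ___ this morning was left behind.

'that' is the direct object of 'forward'. The gap is right after 'forward'.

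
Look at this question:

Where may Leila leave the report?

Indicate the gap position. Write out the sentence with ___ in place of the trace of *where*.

In situ: Leila may leave the report where.
The filler 'where' is interpreted as the locative complement of 'leave'. The gap is right after 'report'.

Where may Leila leave the report ___?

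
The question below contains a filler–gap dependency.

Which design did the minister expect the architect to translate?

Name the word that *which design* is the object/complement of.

Before movement: The minister did expect the architect to translate which design.
The filler 'which design' is interpreted as the direct object of 'translate'. It moves to the left edge, and the trace sits right after 'translate':
Which design did the minister expect the architect to translate ___?

translate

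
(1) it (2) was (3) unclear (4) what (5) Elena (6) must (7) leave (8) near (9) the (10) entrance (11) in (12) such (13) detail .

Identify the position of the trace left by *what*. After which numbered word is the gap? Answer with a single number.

7

Pre-movement form: Elena must leave what near the entrance in such detail.
'what' functions as the direct object of 'leave'. It moves to the left edge, and the trace sits right after 'leave':
It was unclear what Elena must leave ___ near the entrance in such detail.
'leave' is word 7.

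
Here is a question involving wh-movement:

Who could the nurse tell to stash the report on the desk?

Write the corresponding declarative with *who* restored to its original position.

'who' functions as the direct object of 'tell'. It moves to the left edge, and the trace sits right after 'tell':
Who could the nurse tell ___ to stash the report on the desk?

The nurse could tell who to stash the report on the desk.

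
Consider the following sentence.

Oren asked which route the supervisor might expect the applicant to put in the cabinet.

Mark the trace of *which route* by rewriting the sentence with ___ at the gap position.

Pre-movement form: The supervisor might expect the applicant to put which route in the cabinet.
'which route' functions as the direct object of 'put'. The gap is right after 'put'.

Oren asked which route the supervisor might expect the applicant to put ___ in the cabinet.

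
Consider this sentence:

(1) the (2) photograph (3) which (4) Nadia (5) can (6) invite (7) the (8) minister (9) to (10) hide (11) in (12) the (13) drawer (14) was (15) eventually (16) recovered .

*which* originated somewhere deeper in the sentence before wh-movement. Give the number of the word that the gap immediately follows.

The filler 'which' is interpreted as the direct object of 'hide'. It moves to the left edge, and the trace sits right after 'hide':
The photograph which Nadia can invite the minister to hide ___ in the drawer was eventually recovered.
'hide' is word 10.

10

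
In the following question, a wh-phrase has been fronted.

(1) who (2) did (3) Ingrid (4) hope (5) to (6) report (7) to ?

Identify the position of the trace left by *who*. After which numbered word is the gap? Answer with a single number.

7

Before movement: Ingrid did hope to report to who.
The filler 'who' is interpreted as the object of the preposition 'to'. It moves to the left edge, and the trace sits right after 'to':
Who did Ingrid hope to report to ___?
'to' is word 7.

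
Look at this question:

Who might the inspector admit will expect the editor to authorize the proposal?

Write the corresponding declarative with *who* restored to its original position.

'who' is the subject of the clause embedded under 'admit'. It moves to the left edge, and the trace sits right after 'admit':
Who might the inspector admit ___ will expect the editor to authorize the proposal?

The inspector might admit who will expect the editor to authorize the proposal.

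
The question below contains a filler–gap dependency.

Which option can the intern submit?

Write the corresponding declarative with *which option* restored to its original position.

'which option' is the direct object of 'submit'. Fronting leaves a gap immediately after 'submit':
Which option can the intern submit ___?

The intern can submit which option.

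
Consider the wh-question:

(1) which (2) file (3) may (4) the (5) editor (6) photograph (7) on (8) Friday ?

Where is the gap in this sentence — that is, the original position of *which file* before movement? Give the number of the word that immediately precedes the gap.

6

In situ: The editor may photograph which file on Friday.
'which file' functions as the direct object of 'photograph'. Fronting leaves a gap immediately after 'photograph':
Which file may the editor photograph ___ on Friday?
'photograph' is word 6.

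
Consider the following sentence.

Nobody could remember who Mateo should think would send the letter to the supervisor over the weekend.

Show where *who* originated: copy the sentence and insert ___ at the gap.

Before movement: Mateo should think who would send the letter to the supervisor over the weekend.
The filler 'who' is interpreted as the subject of the clause embedded under 'think'. The gap is right after 'think'.

Nobody could remember who Mateo should think ___ would send the letter to the supervisor over the weekend.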